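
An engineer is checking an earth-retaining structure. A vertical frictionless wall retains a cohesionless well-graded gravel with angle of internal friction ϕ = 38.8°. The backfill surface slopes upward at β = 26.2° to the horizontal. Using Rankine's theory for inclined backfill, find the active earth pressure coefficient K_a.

0.303

K_a = cos β · (cos β − √(cos²β − cos²φ)) / (cos β + √(cos²β − cos²φ)).
cos β = 0.8973, cos φ = 0.7793, √(cos²β − cos²φ) = 0.4446.
K_a = 0.8973 × (0.8973 − 0.4446)/(0.8973 + 0.4446) = 0.3026.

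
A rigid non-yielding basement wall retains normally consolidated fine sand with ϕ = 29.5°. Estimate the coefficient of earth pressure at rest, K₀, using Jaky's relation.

K₀ = 1 − sin φ' = 1 − sin 29.5° = 0.5076.

0.508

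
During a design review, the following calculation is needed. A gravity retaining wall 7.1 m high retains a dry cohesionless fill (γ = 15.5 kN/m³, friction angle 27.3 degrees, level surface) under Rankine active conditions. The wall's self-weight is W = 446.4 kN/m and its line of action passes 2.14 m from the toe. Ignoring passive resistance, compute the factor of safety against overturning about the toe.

K_a = tan²(45° − 27.3°/2) = 0.3711.
P_a = ½K_aγH² = 0.5×0.3711×15.5×7.1² = 145.0 kN/m, acting at H/3 = 2.367 m above the base.
Overturning moment M_o = P_a × H/3 = 145.0 × 2.367 = 343.1.
Resisting moment M_r = W × 2.14 = 446.4 × 2.14 = 955.3.
FS_overturning = M_r/M_o = 955.3/343.1 = 2.784.

2.78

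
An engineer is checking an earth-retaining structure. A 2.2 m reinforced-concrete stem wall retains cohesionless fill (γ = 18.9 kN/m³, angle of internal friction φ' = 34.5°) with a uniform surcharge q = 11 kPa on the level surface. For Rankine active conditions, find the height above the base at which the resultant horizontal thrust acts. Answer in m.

0.860 m

K_a = 0.2768.
Triangular part P₁ = ½K_aγH² = 12.66 at H/3 = 0.7333 m; rectangular part P₂ = K_a q H = 6.699 at H/2 = 1.100 m.
ȳ = (P₁·0.7333 + P₂·1.100)/(P₁+P₂) = 0.8602 m.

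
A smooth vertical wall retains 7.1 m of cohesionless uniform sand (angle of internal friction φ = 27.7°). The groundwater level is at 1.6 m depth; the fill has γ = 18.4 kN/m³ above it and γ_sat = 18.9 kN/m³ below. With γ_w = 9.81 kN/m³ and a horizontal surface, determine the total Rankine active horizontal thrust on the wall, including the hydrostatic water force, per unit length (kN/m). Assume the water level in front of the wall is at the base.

266 kN/m

K_a = tan²(45° − φ/2) = 0.3653.
γ' = 18.9 − 9.81 = 9.090 kN/m³. Depth below WT = 5.5 m.
σ'_h at WT = K_a γ d_w = 10.76 kPa; at base = 10.76 + K_a γ' × 5.5 = 29.02 kPa.
P₁ (0–1.6 m) = ½×10.76×1.6 = 8.604. P₂ (1.6–7.1 m) = ½(10.76+29.02)×5.5 = 109.4.
P_w = ½ γ_w h₂² = 0.5×9.81×5.5² = 148.4. Total = 8.604+109.4+148.4 = 266.4 kN/m.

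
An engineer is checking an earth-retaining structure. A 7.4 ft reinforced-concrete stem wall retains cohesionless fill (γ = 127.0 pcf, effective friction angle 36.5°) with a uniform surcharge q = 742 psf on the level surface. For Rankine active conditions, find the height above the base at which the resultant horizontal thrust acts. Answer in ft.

K_a = 0.2541.
Triangular part P₁ = ½K_aγH² = 883.4 at H/3 = 2.467 ft; rectangular part P₂ = K_a q H = 1395 at H/2 = 3.700 ft.
ȳ = (P₁·2.467 + P₂·3.700)/(P₁+P₂) = 3.222 ft.

3.22 ft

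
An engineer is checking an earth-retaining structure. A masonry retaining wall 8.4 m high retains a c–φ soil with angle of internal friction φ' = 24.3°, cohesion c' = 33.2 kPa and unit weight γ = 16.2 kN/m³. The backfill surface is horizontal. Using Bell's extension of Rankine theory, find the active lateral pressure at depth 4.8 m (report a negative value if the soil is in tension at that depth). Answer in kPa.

K_a = (1 − sin φ)/(1 + sin φ) = 0.4169.
σ_a = K_a γ z − 2c√K_a = 0.4169×16.2×4.8 − 2×33.2×0.6457 = -10.45 kPa.

-10.5 kPa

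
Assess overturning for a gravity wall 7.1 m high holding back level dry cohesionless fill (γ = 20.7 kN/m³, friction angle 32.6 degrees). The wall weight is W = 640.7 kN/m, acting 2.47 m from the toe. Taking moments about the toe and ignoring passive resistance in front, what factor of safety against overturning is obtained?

4.28

K_a = tan²(45° − 32.6°/2) = 0.2997.
P_a = ½K_aγH² = 0.5×0.2997×20.7×7.1² = 156.4 kN/m, acting at H/3 = 2.367 m above the base.
Overturning moment M_o = P_a × H/3 = 156.4 × 2.367 = 370.1.
Resisting moment M_r = W × 2.47 = 640.7 × 2.47 = 1583.
FS_overturning = M_r/M_o = 1583/370.1 = 4.276.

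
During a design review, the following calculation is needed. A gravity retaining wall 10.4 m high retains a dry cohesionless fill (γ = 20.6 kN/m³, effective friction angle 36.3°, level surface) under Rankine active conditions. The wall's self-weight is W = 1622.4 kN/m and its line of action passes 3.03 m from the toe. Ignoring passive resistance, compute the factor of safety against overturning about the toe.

K_a = tan²(45° − 36.3°/2) = 0.2563.
P_a = ½K_aγH² = 0.5×0.2563×20.6×10.4² = 285.5 kN/m, acting at H/3 = 3.467 m above the base.
Overturning moment M_o = P_a × H/3 = 285.5 × 3.467 = 989.7.
Resisting moment M_r = W × 3.03 = 1622.4 × 3.03 = 4916.
FS_overturning = M_r/M_o = 4916/989.7 = 4.967.

4.97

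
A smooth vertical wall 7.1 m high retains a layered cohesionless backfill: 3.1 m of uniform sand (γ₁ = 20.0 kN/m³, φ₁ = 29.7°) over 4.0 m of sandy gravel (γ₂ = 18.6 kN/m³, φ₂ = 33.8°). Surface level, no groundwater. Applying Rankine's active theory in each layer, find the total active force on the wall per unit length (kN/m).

K_a1 = tan²(45°−29.7°/2) = 0.3374; K_a2 = tan²(45°−33.8°/2) = 0.2851.
Layer 1: σ at base = K_a1 γ₁ h₁ = 20.92 kPa; P₁ = ½×20.92×3.1 = 32.42.
Layer 2: σ_v at top = γ₁h₁ = 62.00; σ_h top = K_a2×62.00 = 17.68; σ_h base = K_a2×(62.00+18.6×4.0) = 38.89.
P₂ = ½(17.68+38.89)×4.0 = 113.1. Total P_a = 32.42+113.1 = 145.6 kN/m.

146 kN/m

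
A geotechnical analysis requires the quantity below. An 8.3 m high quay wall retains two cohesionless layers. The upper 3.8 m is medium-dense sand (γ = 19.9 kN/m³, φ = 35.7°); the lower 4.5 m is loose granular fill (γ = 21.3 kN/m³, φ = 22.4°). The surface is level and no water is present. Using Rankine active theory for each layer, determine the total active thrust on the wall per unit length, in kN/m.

K_a1 = tan²(45°−35.7°/2) = 0.2630; K_a2 = tan²(45°−22.4°/2) = 0.4482.
Layer 1: σ at base = K_a1 γ₁ h₁ = 19.89 kPa; P₁ = ½×19.89×3.8 = 37.79.
Layer 2: σ_v at top = γ₁h₁ = 75.62; σ_h top = K_a2×75.62 = 33.89; σ_h base = K_a2×(75.62+21.3×4.5) = 76.84.
P₂ = ½(33.89+76.84)×4.5 = 249.2. Total P_a = 37.79+249.2 = 286.9 kN/m.

287 kN/m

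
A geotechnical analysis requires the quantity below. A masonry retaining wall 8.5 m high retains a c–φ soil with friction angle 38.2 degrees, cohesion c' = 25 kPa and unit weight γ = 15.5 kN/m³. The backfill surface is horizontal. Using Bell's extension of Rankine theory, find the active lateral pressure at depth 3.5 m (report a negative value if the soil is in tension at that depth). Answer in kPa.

-11.5 kPa

K_a = (1 − sin φ)/(1 + sin φ) = 0.2358.
σ_a = K_a γ z − 2c√K_a = 0.2358×15.5×3.5 − 2×25×0.4856 = -11.49 kPa.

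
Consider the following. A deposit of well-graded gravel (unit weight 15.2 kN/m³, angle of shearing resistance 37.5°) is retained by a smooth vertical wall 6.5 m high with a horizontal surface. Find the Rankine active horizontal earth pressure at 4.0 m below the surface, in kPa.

K_a = (1 − sin φ)/(1 + sin φ) = 0.2432.
σ_h = K_a γ z = 0.2432 × 15.2 × 4.0 = 14.79 kPa.

14.8 kPa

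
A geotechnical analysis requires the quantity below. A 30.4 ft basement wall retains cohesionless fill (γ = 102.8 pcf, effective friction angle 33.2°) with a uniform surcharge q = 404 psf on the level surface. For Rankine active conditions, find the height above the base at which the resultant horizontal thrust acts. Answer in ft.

11.2 ft

K_a = 0.2924.
Triangular part P₁ = ½K_aγH² = 13890 at H/3 = 10.13 ft; rectangular part P₂ = K_a q H = 3591 at H/2 = 15.20 ft.
ȳ = (P₁·10.13 + P₂·15.20)/(P₁+P₂) = 11.17 ft.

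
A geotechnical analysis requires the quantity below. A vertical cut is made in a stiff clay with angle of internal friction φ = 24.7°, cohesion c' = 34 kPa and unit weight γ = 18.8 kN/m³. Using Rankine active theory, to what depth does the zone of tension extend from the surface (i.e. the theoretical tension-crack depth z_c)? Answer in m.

5.64 m

K_a = tan²(45° − 24.7°/2) = 0.4106; √K_a = 0.6408.
The active pressure is zero where K_a γ z = 2c√K_a, so z_c = 2c/(γ√K_a) = 2×34/(18.8×0.6408) = 5.645 m.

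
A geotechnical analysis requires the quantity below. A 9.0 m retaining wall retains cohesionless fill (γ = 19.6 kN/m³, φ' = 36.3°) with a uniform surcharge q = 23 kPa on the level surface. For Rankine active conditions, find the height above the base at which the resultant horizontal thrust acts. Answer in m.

3.31 m

K_a = 0.2563.
Triangular part P₁ = ½K_aγH² = 203.4 at H/3 = 3.000 m; rectangular part P₂ = K_a q H = 53.05 at H/2 = 4.500 m.
ȳ = (P₁·3.000 + P₂·4.500)/(P₁+P₂) = 3.310 m.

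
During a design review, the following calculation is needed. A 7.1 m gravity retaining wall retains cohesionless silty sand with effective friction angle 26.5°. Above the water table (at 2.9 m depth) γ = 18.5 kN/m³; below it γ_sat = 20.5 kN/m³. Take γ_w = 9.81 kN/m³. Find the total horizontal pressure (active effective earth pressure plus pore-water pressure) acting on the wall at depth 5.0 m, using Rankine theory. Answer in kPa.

K_a = (1 − sin φ)/(1 + sin φ) = 0.3829.
γ' = 20.5 − 9.81 = 10.69 kN/m³.
Effective vertical stress at 5.0 m: σ'_v = 18.5×2.9 + 10.69×2.10 = 76.10 kPa.
σ'_h = K_a σ'_v = 0.3829 × 76.10 = 29.14 kPa; u = γ_w × 2.10 = 20.60 kPa.
Total σ_h = 29.14 + 20.60 = 49.74 kPa.

49.7 kPa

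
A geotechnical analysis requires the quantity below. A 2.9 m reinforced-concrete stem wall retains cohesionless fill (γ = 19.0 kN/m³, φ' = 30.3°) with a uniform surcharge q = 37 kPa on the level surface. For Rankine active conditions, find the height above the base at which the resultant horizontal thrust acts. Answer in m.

1.24 m

K_a = 0.3293.
Triangular part P₁ = ½K_aγH² = 26.31 at H/3 = 0.9667 m; rectangular part P₂ = K_a q H = 35.34 at H/2 = 1.450 m.
ȳ = (P₁·0.9667 + P₂·1.450)/(P₁+P₂) = 1.244 m.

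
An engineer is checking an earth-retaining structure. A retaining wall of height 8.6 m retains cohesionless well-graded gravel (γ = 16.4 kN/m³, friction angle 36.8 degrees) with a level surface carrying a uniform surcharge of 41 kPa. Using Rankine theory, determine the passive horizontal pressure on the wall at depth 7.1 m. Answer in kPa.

628 kPa

K_p = (1 + sin φ)/(1 − sin φ) = 3.988.
σ_v = γz + q = 16.4 × 7.1 + 41 = 157.4 kPa.
σ_h = K_p σ_v = 3.988 × 157.4 = 627.8 kPa.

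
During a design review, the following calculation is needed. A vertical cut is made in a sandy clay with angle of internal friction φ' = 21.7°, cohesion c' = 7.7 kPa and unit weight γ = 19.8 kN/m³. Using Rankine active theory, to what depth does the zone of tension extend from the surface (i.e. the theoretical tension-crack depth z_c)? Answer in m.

1.15 m

K_a = tan²(45° − 21.7°/2) = 0.4601; √K_a = 0.6783.
The active pressure is zero where K_a γ z = 2c√K_a, so z_c = 2c/(γ√K_a) = 2×7.7/(19.8×0.6783) = 1.147 m.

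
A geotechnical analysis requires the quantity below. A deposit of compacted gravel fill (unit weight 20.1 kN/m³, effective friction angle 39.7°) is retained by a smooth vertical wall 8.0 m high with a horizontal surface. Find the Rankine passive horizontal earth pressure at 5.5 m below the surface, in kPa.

K_p = (1 + sin φ)/(1 − sin φ) = 4.537.
σ_h = K_p γ z = 4.537 × 20.1 × 5.5 = 501.5 kPa.

502 kPa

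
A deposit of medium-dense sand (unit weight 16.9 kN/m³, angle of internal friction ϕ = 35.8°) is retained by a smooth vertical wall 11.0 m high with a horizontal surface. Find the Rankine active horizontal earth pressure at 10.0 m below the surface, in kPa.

K_a = (1 − sin φ)/(1 + sin φ) = 0.2619.
σ_h = K_a γ z = 0.2619 × 16.9 × 10.0 = 44.25 kPa.

44.3 kPa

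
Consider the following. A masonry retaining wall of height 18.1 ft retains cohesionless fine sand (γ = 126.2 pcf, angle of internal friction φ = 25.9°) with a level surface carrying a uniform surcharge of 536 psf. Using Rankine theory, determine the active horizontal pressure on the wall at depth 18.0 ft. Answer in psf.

K_a = (1 − sin φ)/(1 + sin φ) = 0.3920.
σ_v = γz + q = 126.2 × 18.0 + 536 = 2808 psf.
σ_h = K_a σ_v = 0.3920 × 2808 = 1101 psf.

1100 psf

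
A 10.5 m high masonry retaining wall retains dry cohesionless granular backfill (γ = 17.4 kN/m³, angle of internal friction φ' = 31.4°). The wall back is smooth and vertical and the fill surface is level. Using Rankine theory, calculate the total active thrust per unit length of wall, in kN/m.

K_a = tan²(45° − φ/2) = 0.3149.
P_a = ½ K_a γ H² = 0.5 × 0.3149 × 17.4 × 10.5² = 302.1 kN/m.

302 kN/m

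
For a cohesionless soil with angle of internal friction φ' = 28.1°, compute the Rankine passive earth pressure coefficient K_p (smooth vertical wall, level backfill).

2.78

K_p = (1 + sin φ)/(1 − sin φ) = tan²(45° + 28.1°/2) = 2.781.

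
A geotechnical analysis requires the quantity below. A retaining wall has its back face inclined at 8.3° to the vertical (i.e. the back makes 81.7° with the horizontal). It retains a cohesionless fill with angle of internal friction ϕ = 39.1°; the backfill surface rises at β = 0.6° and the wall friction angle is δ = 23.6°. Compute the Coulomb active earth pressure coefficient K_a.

K_a = sin²(α+φ) / [sin²α · sin(α−δ) · (1 + √{sin(φ+δ)sin(φ−β) / (sin(α−δ)sin(α+β))})²].
With α = 81.7°, φ = 39.1°, δ = 23.6°, β = 0.6°: K_a = 0.2707.

0.271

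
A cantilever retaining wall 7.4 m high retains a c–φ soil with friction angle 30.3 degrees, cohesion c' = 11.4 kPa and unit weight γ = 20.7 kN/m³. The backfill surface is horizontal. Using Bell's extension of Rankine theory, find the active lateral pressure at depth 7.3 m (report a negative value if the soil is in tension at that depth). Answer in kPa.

36.7 kPa

K_a = (1 − sin φ)/(1 + sin φ) = 0.3293.
σ_a = K_a γ z − 2c√K_a = 0.3293×20.7×7.3 − 2×11.4×0.5739 = 36.68 kPa.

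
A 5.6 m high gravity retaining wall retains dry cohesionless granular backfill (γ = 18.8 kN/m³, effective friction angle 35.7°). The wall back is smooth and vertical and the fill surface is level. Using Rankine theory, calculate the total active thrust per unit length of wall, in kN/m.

77.5 kN/m

K_a = tan²(45° − φ/2) = 0.2630.
P_a = ½ K_a γ H² = 0.5 × 0.2630 × 18.8 × 5.6² = 77.53 kN/m.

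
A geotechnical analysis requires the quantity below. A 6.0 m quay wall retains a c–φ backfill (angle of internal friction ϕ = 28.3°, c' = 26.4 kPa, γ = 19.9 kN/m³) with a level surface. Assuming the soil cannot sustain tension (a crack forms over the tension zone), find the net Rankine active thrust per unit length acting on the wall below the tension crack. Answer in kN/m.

K_a = 0.3568; √K_a = 0.5973.
Tension-crack depth z_c = 2c/(γ√K_a) = 2×26.4/(19.9×0.5973) = 4.442 m.
σ_a at base = K_a γ H − 2c√K_a = 0.3568×19.9×6.0 − 2×26.4×0.5973 = 11.06 kPa.
P_a = ½ × 11.06 × (H − z_c) = 0.5×11.06×1.558 = 8.616 kN/m.

8.62 kN/m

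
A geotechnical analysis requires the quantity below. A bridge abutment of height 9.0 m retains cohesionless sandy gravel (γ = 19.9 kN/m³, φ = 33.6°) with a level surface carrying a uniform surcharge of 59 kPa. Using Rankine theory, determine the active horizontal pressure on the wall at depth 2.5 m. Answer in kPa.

31.3 kPa

K_a = (1 − sin φ)/(1 + sin φ) = 0.2875.
σ_v = γz + q = 19.9 × 2.5 + 59 = 108.8 kPa.
σ_h = K_a σ_v = 0.2875 × 108.8 = 31.27 kPa.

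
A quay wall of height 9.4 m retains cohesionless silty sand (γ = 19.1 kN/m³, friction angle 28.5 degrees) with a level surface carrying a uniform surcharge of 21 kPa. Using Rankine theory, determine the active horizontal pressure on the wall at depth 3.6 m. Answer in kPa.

K_a = (1 − sin φ)/(1 + sin φ) = 0.3540.
σ_v = γz + q = 19.1 × 3.6 + 21 = 89.76 kPa.
σ_h = K_a σ_v = 0.3540 × 89.76 = 31.77 kPa.

31.8 kPa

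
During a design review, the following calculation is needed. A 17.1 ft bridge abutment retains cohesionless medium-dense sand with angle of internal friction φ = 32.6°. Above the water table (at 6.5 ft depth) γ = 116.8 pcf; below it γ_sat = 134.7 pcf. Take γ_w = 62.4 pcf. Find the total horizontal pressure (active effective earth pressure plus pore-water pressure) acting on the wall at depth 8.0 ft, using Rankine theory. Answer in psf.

K_a = (1 − sin φ)/(1 + sin φ) = 0.2997.
γ' = 134.7 − 62.4 = 72.30 pcf.
Effective vertical stress at 8.0 ft: σ'_v = 116.8×6.5 + 72.30×1.50 = 867.6 psf.
σ'_h = K_a σ'_v = 0.2997 × 867.6 = 260.1 psf; u = γ_w × 1.50 = 93.60 psf.
Total σ_h = 260.1 + 93.60 = 353.7 psf.

354 psf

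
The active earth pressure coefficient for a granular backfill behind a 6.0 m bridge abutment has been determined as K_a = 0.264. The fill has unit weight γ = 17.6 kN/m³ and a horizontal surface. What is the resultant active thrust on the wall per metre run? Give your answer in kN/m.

83.6 kN/m

P = ½ K_a γ H² = 0.5 × 0.264 × 17.6 × 6.0² = 83.64 kN/m.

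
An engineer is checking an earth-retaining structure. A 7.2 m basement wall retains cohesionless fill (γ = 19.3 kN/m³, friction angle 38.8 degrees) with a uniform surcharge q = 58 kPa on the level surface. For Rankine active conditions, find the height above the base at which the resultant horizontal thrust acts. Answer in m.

K_a = 0.2296.
Triangular part P₁ = ½K_aγH² = 114.8 at H/3 = 2.400 m; rectangular part P₂ = K_a q H = 95.86 at H/2 = 3.600 m.
ȳ = (P₁·2.400 + P₂·3.600)/(P₁+P₂) = 2.946 m.

2.95 m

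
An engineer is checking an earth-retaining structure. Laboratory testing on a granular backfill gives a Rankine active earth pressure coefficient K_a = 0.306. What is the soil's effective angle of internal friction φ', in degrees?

K_a = tan²(45° − φ/2) ⇒ 45° − φ/2 = arctan(√0.306) = 28.95°.
φ = 2(45° − 28.95°) = 32.10°.

32.1°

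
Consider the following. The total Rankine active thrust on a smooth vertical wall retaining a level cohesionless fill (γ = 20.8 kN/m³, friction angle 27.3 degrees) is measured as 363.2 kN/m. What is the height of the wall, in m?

9.70 m

K_a = 0.3711. P_a = ½ K_a γ H² ⇒ H = √(2P_a/(K_a γ)).
H = √(2×363.2/(0.3711×20.8)) = 9.700 m.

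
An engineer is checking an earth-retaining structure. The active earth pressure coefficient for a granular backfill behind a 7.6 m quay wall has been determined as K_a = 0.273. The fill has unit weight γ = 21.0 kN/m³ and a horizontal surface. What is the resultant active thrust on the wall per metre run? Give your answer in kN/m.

P = ½ K_a γ H² = 0.5 × 0.273 × 21.0 × 7.6² = 165.6 kN/m.

166 kN/m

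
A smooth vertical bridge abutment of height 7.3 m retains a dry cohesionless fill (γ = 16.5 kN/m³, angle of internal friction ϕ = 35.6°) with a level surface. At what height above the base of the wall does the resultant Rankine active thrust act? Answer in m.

2.43 m

K_a = 0.2641.
The pressure distribution is triangular, so the resultant acts at H/3 above the base = 7.3/3 = 2.433 m.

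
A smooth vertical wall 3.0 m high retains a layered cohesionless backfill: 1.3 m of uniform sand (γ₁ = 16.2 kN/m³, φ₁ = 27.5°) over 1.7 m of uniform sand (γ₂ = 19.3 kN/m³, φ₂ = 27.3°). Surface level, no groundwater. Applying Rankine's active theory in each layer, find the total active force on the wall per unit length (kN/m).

28.7 kN/m

K_a1 = tan²(45°−27.5°/2) = 0.3682; K_a2 = tan²(45°−27.3°/2) = 0.3711.
Layer 1: σ at base = K_a1 γ₁ h₁ = 7.755 kPa; P₁ = ½×7.755×1.3 = 5.041.
Layer 2: σ_v at top = γ₁h₁ = 21.06; σ_h top = K_a2×21.06 = 7.816; σ_h base = K_a2×(21.06+19.3×1.7) = 19.99.
P₂ = ½(7.816+19.99)×1.7 = 23.64. Total P_a = 5.041+23.64 = 28.68 kN/m.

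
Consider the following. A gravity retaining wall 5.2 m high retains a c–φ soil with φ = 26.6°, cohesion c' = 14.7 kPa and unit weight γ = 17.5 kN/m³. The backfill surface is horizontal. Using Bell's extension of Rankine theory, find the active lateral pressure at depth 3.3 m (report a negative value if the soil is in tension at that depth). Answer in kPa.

3.87 kPa

K_a = (1 − sin φ)/(1 + sin φ) = 0.3814.
σ_a = K_a γ z − 2c√K_a = 0.3814×17.5×3.3 − 2×14.7×0.6176 = 3.871 kPa.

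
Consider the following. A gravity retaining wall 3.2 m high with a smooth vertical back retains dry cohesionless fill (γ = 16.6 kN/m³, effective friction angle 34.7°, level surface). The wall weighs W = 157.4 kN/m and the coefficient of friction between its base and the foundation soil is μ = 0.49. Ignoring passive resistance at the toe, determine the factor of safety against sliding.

3.31

K_a = tan²(45° − 34.7°/2) = 0.2745.
P_a = ½K_aγH² = 0.5×0.2745×16.6×3.2² = 23.33 kN/m, acting at H/3 = 1.067 m above the base.
FS_sliding = μW / P_a = 0.49×157.4 / 23.33 = 3.306.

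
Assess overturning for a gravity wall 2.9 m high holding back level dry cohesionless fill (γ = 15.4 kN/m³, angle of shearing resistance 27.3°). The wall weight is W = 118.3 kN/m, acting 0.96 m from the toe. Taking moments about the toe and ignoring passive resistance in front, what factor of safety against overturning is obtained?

K_a = tan²(45° − 27.3°/2) = 0.3711.
P_a = ½K_aγH² = 0.5×0.3711×15.4×2.9² = 24.03 kN/m, acting at H/3 = 0.9667 m above the base.
Overturning moment M_o = P_a × H/3 = 24.03 × 0.9667 = 23.23.
Resisting moment M_r = W × 0.96 = 118.3 × 0.96 = 113.6.
FS_overturning = M_r/M_o = 113.6/23.23 = 4.888.

4.89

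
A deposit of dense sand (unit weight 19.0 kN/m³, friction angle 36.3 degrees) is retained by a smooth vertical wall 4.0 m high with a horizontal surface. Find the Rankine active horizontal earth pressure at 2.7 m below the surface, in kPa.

13.1 kPa

K_a = (1 − sin φ)/(1 + sin φ) = 0.2563.
σ_h = K_a γ z = 0.2563 × 19.0 × 2.7 = 13.15 kPa.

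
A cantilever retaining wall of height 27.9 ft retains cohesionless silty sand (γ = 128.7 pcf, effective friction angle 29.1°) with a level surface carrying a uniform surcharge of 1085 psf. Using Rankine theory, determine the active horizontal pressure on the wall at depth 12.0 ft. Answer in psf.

909 psf

K_a = (1 − sin φ)/(1 + sin φ) = 0.3456.
σ_v = γz + q = 128.7 × 12.0 + 1085 = 2629 psf.
σ_h = K_a σ_v = 0.3456 × 2629 = 908.7 psf.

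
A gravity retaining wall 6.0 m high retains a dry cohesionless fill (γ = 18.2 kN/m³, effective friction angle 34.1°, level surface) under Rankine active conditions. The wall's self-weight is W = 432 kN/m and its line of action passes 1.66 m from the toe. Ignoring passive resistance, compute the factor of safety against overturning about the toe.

K_a = tan²(45° − 34.1°/2) = 0.2815.
P_a = ½K_aγH² = 0.5×0.2815×18.2×6.0² = 92.23 kN/m, acting at H/3 = 2.000 m above the base.
Overturning moment M_o = P_a × H/3 = 92.23 × 2.000 = 184.5.
Resisting moment M_r = W × 1.66 = 432 × 1.66 = 717.1.
FS_overturning = M_r/M_o = 717.1/184.5 = 3.888.

3.89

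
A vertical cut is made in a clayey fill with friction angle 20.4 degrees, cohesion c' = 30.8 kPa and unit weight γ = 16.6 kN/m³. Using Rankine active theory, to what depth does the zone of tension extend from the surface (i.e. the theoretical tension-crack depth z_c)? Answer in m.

K_a = tan²(45° − 20.4°/2) = 0.4831; √K_a = 0.6950.
The active pressure is zero where K_a γ z = 2c√K_a, so z_c = 2c/(γ√K_a) = 2×30.8/(16.6×0.6950) = 5.339 m.

5.34 m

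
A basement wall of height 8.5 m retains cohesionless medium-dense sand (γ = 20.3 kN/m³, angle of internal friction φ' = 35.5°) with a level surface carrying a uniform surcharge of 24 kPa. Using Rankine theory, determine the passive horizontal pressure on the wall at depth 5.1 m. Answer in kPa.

481 kPa

K_p = (1 + sin φ)/(1 − sin φ) = 3.770.
σ_v = γz + q = 20.3 × 5.1 + 24 = 127.5 kPa.
σ_h = K_p σ_v = 3.770 × 127.5 = 480.8 kPa.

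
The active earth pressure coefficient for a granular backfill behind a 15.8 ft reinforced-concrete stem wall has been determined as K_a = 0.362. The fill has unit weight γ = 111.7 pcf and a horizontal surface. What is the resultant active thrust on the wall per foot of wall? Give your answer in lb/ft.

P = ½ K_a γ H² = 0.5 × 0.362 × 111.7 × 15.8² = 5047 lb/ft.

5050 lb/ft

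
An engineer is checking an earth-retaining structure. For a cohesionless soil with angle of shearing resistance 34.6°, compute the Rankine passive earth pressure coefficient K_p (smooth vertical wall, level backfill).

K_p = (1 + sin φ)/(1 − sin φ) = tan²(45° + 34.6°/2) = 3.628.

3.63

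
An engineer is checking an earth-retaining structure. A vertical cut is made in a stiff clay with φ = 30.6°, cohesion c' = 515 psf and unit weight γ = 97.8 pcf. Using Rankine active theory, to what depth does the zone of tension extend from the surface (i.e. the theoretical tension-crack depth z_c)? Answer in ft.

18.5 ft

K_a = tan²(45° − 30.6°/2) = 0.3253; √K_a = 0.5704.
The active pressure is zero where K_a γ z = 2c√K_a, so z_c = 2c/(γ√K_a) = 2×515/(97.8×0.5704) = 18.46 ft.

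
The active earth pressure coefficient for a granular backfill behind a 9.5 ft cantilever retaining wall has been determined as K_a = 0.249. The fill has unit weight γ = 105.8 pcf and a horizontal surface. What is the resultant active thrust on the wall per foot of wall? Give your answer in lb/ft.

P = ½ K_a γ H² = 0.5 × 0.249 × 105.8 × 9.5² = 1189 lb/ft.

1190 lb/ft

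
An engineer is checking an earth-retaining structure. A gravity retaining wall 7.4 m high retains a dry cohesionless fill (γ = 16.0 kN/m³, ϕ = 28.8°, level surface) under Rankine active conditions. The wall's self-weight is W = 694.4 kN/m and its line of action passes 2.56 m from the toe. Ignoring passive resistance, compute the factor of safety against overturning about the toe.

K_a = tan²(45° − 28.8°/2) = 0.3498.
P_a = ½K_aγH² = 0.5×0.3498×16.0×7.4² = 153.2 kN/m, acting at H/3 = 2.467 m above the base.
Overturning moment M_o = P_a × H/3 = 153.2 × 2.467 = 377.9.
Resisting moment M_r = W × 2.56 = 694.4 × 2.56 = 1778.
FS_overturning = M_r/M_o = 1778/377.9 = 4.704.

4.70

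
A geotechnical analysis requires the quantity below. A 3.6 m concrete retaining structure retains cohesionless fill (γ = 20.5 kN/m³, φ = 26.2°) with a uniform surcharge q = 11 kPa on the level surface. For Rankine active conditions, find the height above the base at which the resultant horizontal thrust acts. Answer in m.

1.34 m

K_a = 0.3874.
Triangular part P₁ = ½K_aγH² = 51.47 at H/3 = 1.200 m; rectangular part P₂ = K_a q H = 15.34 at H/2 = 1.800 m.
ȳ = (P₁·1.200 + P₂·1.800)/(P₁+P₂) = 1.338 m.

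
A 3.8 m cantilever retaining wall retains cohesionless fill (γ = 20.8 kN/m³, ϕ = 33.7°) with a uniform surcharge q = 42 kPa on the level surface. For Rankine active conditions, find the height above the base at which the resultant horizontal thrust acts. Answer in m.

1.59 m

K_a = 0.2863.
Triangular part P₁ = ½K_aγH² = 43.00 at H/3 = 1.267 m; rectangular part P₂ = K_a q H = 45.69 at H/2 = 1.900 m.
ȳ = (P₁·1.267 + P₂·1.900)/(P₁+P₂) = 1.593 m.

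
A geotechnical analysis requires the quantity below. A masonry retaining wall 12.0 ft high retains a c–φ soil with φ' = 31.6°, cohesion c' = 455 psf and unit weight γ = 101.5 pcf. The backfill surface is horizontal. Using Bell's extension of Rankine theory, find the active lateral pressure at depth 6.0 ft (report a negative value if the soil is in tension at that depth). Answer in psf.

K_a = (1 − sin φ)/(1 + sin φ) = 0.3123.
σ_a = K_a γ z − 2c√K_a = 0.3123×101.5×6.0 − 2×455×0.5589 = -318.4 psf.

-318 psf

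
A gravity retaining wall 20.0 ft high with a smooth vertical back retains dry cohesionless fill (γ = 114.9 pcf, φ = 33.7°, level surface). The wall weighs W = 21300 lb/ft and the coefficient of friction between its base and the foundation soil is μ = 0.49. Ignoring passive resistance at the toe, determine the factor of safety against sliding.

1.59

K_a = tan²(45° − 33.7°/2) = 0.2863.
P_a = ½K_aγH² = 0.5×0.2863×114.9×20.0² = 6579 lb/ft, acting at H/3 = 6.667 ft above the base.
FS_sliding = μW / P_a = 0.49×21300 / 6579 = 1.586.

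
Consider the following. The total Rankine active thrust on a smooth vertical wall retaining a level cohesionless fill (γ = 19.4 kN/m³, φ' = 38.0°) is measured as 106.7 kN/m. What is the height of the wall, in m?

6.80 m

K_a = 0.2379. P_a = ½ K_a γ H² ⇒ H = √(2P_a/(K_a γ)).
H = √(2×106.7/(0.2379×19.4)) = 6.800 m.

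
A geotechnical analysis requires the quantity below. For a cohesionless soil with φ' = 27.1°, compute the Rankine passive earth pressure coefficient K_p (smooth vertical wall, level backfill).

K_p = (1 + sin φ)/(1 − sin φ) = tan²(45° + 27.1°/2) = 2.673.

2.67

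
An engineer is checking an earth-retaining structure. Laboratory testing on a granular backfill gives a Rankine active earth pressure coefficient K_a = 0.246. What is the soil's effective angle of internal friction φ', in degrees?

K_a = tan²(45° − φ/2) ⇒ 45° − φ/2 = arctan(√0.246) = 26.38°.
φ = 2(45° − 26.38°) = 37.24°.

37.2°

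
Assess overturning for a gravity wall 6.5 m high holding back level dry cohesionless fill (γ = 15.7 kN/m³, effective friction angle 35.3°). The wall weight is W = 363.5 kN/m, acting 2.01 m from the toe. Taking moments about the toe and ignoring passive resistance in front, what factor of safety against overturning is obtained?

K_a = tan²(45° − 35.3°/2) = 0.2675.
P_a = ½K_aγH² = 0.5×0.2675×15.7×6.5² = 88.73 kN/m, acting at H/3 = 2.167 m above the base.
Overturning moment M_o = P_a × H/3 = 88.73 × 2.167 = 192.3.
Resisting moment M_r = W × 2.01 = 363.5 × 2.01 = 730.6.
FS_overturning = M_r/M_o = 730.6/192.3 = 3.800.

3.80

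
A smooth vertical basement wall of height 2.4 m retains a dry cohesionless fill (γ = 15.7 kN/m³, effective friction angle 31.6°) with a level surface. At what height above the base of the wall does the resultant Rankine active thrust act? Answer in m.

0.800 m

K_a = 0.3123.
The pressure distribution is triangular, so the resultant acts at H/3 above the base = 2.4/3 = 0.8000 m.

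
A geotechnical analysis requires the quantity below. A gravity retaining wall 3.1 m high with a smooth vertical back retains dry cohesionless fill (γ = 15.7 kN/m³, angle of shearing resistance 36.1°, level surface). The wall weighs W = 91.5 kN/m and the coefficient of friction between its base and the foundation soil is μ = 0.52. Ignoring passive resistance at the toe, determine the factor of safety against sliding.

K_a = tan²(45° − 36.1°/2) = 0.2585.
P_a = ½K_aγH² = 0.5×0.2585×15.7×3.1² = 19.50 kN/m, acting at H/3 = 1.033 m above the base.
FS_sliding = μW / P_a = 0.52×91.5 / 19.50 = 2.440.

2.44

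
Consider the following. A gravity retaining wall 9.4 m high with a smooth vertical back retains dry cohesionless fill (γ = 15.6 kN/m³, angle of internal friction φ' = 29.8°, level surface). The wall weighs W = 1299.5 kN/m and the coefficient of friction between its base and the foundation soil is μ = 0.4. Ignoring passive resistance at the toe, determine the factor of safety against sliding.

K_a = tan²(45° − 29.8°/2) = 0.3360.
P_a = ½K_aγH² = 0.5×0.3360×15.6×9.4² = 231.6 kN/m, acting at H/3 = 3.133 m above the base.
FS_sliding = μW / P_a = 0.4×1299.5 / 231.6 = 2.244.

2.24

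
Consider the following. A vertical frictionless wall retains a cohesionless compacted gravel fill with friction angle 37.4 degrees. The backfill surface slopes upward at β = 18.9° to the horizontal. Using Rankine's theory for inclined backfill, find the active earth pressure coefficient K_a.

0.280

K_a = cos β · (cos β − √(cos²β − cos²φ)) / (cos β + √(cos²β − cos²φ)).
cos β = 0.9461, cos φ = 0.7944, √(cos²β − cos²φ) = 0.5138.
K_a = 0.9461 × (0.9461 − 0.5138)/(0.9461 + 0.5138) = 0.2802.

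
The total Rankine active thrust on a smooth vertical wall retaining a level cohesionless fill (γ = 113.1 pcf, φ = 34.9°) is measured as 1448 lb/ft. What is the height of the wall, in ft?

9.70 ft

K_a = 0.2721. P_a = ½ K_a γ H² ⇒ H = √(2P_a/(K_a γ)).
H = √(2×1448/(0.2721×113.1)) = 9.700 ft.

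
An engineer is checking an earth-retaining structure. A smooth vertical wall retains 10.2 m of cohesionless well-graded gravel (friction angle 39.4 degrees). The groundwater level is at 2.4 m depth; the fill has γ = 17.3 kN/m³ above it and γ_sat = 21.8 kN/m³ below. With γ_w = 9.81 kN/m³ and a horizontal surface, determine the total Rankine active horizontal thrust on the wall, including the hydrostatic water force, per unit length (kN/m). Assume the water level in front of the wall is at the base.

463 kN/m

K_a = tan²(45° − φ/2) = 0.2234.
γ' = 21.8 − 9.81 = 11.99 kN/m³. Depth below WT = 7.8 m.
σ'_h at WT = K_a γ d_w = 9.277 kPa; at base = 9.277 + K_a γ' × 7.8 = 30.17 kPa.
P₁ (0–2.4 m) = ½×9.277×2.4 = 11.13. P₂ (2.4–10.2 m) = ½(9.277+30.17)×7.8 = 153.9.
P_w = ½ γ_w h₂² = 0.5×9.81×7.8² = 298.4. Total = 11.13+153.9+298.4 = 463.4 kN/m.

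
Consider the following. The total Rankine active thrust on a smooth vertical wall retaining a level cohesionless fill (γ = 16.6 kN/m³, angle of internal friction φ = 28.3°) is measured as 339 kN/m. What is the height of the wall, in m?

K_a = 0.3568. P_a = ½ K_a γ H² ⇒ H = √(2P_a/(K_a γ)).
H = √(2×339/(0.3568×16.6)) = 10.70 m.

10.7 m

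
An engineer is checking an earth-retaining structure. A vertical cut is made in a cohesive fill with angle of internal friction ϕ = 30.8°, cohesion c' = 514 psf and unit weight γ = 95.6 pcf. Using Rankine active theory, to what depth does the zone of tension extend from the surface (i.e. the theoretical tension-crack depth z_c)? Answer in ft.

K_a = tan²(45° − 30.8°/2) = 0.3227; √K_a = 0.5681.
The active pressure is zero where K_a γ z = 2c√K_a, so z_c = 2c/(γ√K_a) = 2×514/(95.6×0.5681) = 18.93 ft.

18.9 ft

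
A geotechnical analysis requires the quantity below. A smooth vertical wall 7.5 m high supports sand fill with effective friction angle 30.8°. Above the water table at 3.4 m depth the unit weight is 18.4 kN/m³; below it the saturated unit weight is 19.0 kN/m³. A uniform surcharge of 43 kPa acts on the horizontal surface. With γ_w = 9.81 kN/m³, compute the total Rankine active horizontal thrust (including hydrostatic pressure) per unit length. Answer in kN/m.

K_a = tan²(45° − φ/2) = 0.3227.
γ' = 19.0 − 9.81 = 9.190 kN/m³. h₂ = H − d_w = 4.1 m.
σ'_h: at surface K_a·q = 13.88; at WT K_a(q+γd_w) = 34.07; at base K_a(q+γd_w+γ'h₂) = 46.23 kPa.
P₁ = ½(13.88+34.07)×3.4 = 81.50; P₂ = ½(34.07+46.23)×4.1 = 164.6; P_w = ½γ_w h₂² = 82.45.
Total = 81.50+164.6+82.45 = 328.6 kN/m.

329 kN/m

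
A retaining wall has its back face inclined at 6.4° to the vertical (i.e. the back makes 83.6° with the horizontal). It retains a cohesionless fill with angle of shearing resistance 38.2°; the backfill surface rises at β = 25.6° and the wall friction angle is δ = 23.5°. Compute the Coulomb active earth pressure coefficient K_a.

0.383

K_a = sin²(α+φ) / [sin²α · sin(α−δ) · (1 + √{sin(φ+δ)sin(φ−β) / (sin(α−δ)sin(α+β))})²].
With α = 83.6°, φ = 38.2°, δ = 23.5°, β = 25.6°: K_a = 0.3829.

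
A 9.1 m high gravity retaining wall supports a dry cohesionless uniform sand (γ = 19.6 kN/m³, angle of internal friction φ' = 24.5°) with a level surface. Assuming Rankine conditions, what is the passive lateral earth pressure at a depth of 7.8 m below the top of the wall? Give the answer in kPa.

370 kPa

K_p = (1 + sin φ)/(1 − sin φ) = 2.417.
σ_h = K_p γ z = 2.417 × 19.6 × 7.8 = 369.5 kPa.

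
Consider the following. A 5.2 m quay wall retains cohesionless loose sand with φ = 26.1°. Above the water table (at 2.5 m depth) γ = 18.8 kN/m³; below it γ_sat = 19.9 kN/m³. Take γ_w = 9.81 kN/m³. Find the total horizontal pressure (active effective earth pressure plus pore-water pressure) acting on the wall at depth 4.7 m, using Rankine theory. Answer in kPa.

48.5 kPa

K_a = (1 − sin φ)/(1 + sin φ) = 0.3889.
γ' = 19.9 − 9.81 = 10.09 kN/m³.
Effective vertical stress at 4.7 m: σ'_v = 18.8×2.5 + 10.09×2.20 = 69.20 kPa.
σ'_h = K_a σ'_v = 0.3889 × 69.20 = 26.91 kPa; u = γ_w × 2.20 = 21.58 kPa.
Total σ_h = 26.91 + 21.58 = 48.50 kPa.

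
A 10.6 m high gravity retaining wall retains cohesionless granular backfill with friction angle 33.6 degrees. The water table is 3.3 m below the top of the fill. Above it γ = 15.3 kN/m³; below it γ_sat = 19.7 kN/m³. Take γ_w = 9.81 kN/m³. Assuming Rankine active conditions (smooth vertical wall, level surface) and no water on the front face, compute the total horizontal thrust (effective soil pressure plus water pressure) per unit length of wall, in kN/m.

K_a = tan²(45° − φ/2) = 0.2875.
γ' = 19.7 − 9.81 = 9.890 kN/m³. Depth below WT = 7.3 m.
σ'_h at WT = K_a γ d_w = 14.52 kPa; at base = 14.52 + K_a γ' × 7.3 = 35.27 kPa.
P₁ (0–3.3 m) = ½×14.52×3.3 = 23.95. P₂ (3.3–10.6 m) = ½(14.52+35.27)×7.3 = 181.7.
P_w = ½ γ_w h₂² = 0.5×9.81×7.3² = 261.4. Total = 23.95+181.7+261.4 = 467.1 kN/m.

467 kN/m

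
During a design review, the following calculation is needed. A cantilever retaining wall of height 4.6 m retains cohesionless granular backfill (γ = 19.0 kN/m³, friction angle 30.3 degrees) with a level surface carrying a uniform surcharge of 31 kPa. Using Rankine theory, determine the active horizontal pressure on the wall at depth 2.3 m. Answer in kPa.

K_a = (1 − sin φ)/(1 + sin φ) = 0.3293.
σ_v = γz + q = 19.0 × 2.3 + 31 = 74.70 kPa.
σ_h = K_a σ_v = 0.3293 × 74.70 = 24.60 kPa.

24.6 kPa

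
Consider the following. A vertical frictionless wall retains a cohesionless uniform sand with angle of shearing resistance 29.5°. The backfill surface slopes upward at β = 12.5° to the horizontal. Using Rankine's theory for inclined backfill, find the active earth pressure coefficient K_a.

K_a = cos β · (cos β − √(cos²β − cos²φ)) / (cos β + √(cos²β − cos²φ)).
cos β = 0.9763, cos φ = 0.8704, √(cos²β − cos²φ) = 0.4423.
K_a = 0.9763 × (0.9763 − 0.4423)/(0.9763 + 0.4423) = 0.3675.

0.367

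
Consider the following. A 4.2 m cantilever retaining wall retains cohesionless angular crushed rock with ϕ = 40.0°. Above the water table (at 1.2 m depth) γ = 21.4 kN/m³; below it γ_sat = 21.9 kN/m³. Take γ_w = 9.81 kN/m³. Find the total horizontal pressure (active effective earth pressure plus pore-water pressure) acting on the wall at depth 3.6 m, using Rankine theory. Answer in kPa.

K_a = (1 − sin φ)/(1 + sin φ) = 0.2174.
γ' = 21.9 − 9.81 = 12.09 kN/m³.
Effective vertical stress at 3.6 m: σ'_v = 21.4×1.2 + 12.09×2.40 = 54.70 kPa.
σ'_h = K_a σ'_v = 0.2174 × 54.70 = 11.89 kPa; u = γ_w × 2.40 = 23.54 kPa.
Total σ_h = 11.89 + 23.54 = 35.44 kPa.

35.4 kPa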